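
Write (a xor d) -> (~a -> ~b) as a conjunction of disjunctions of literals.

~d | a | ~b

(a xor d) -> (~a -> ~b)
= ~(a xor d) | (~a -> ~b)   (eliminate ->)
= ~((a | d) & ~(a & d)) | (~a -> ~b)   (expand xor)
= ~((a | d) & ~(a & d)) | ~~a | ~b   (eliminate ->)
= ~(a | d) | ~~(a & d) | ~~a | ~b   (De Morgan)
= (~a & ~d) | ~~(a & d) | ~~a | ~b   (De Morgan)
= (~a & ~d) | (a & d) | ~~a | ~b   (double negation)
= (~a & ~d) | (a & d) | a | ~b   (double negation)
= (~a | a | a | ~b) & (~a | d | a | ~b) & (~d | a | a | ~b) & (~d | d | a | ~b)   (distribute | over &)
= ~d | a | ~b   (simplify)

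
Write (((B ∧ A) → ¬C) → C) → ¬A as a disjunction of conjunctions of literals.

¬C ∨ ¬A

(((B ∧ A) → ¬C) → C) → ¬A
= ¬(((B ∧ A) → ¬C) → C) ∨ ¬A   [eliminate →]
= ¬(¬((B ∧ A) → ¬C) ∨ C) ∨ ¬A   [eliminate →]
= ¬(¬(¬(B ∧ A) ∨ ¬C) ∨ C) ∨ ¬A   [eliminate →]
= (¬¬(¬(B ∧ A) ∨ ¬C) ∧ ¬C) ∨ ¬A   [De Morgan]
= ((¬(B ∧ A) ∨ ¬C) ∧ ¬C) ∨ ¬A   [double negation]
= ((¬B ∨ ¬A ∨ ¬C) ∧ ¬C) ∨ ¬A   [De Morgan]
= (¬B ∧ ¬C) ∨ (¬A ∧ ¬C) ∨ (¬C ∧ ¬C) ∨ ¬A   [distribute ∧ over ∨]
= ¬C ∨ ¬A   [simplify]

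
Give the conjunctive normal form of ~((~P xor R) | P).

~((~P xor R) | P)
≡ ~(((~P | R) & ~(~P & R)) | P)   — expand xor
≡ ~((~P | R) & ~(~P & R)) & ~P   — De Morgan
≡ (~(~P | R) | ~~(~P & R)) & ~P   — De Morgan
≡ ((~~P & ~R) | ~~(~P & R)) & ~P   — De Morgan
≡ ((P & ~R) | ~~(~P & R)) & ~P   — double negation
≡ ((P & ~R) | (~P & R)) & ~P   — double negation
≡ (P | ~P) & (P | R) & (~R | ~P) & (~R | R) & ~P   — distribute | over &
≡ (P | R) & ~P   — simplify

(P | R) & ~P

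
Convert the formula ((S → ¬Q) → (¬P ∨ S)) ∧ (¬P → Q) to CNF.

((S → ¬Q) → (¬P ∨ S)) ∧ (¬P → Q)
= (¬(S → ¬Q) ∨ ¬P ∨ S) ∧ (¬P → Q)   (eliminate →)
= (¬(¬S ∨ ¬Q) ∨ ¬P ∨ S) ∧ (¬P → Q)   (eliminate →)
= (¬(¬S ∨ ¬Q) ∨ ¬P ∨ S) ∧ (¬¬P ∨ Q)   (eliminate →)
= ((¬¬S ∧ ¬¬Q) ∨ ¬P ∨ S) ∧ (¬¬P ∨ Q)   (De Morgan)
= ((S ∧ ¬¬Q) ∨ ¬P ∨ S) ∧ (¬¬P ∨ Q)   (double negation)
= ((S ∧ Q) ∨ ¬P ∨ S) ∧ (¬¬P ∨ Q)   (double negation)
= ((S ∧ Q) ∨ ¬P ∨ S) ∧ (P ∨ Q)   (double negation)
= (S ∨ ¬P ∨ S) ∧ (Q ∨ ¬P ∨ S) ∧ (P ∨ Q)   (distribute ∨ over ∧)
= (S ∨ ¬P) ∧ (P ∨ Q)   (simplify)

(S ∨ ¬P) ∧ (P ∨ Q)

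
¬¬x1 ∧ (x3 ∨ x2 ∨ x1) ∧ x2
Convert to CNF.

¬¬x1 ∧ (x3 ∨ x2 ∨ x1) ∧ x2
= x1 ∧ (x3 ∨ x2 ∨ x1) ∧ x2   (double negation)
= x1 ∧ x2   (simplify)

x1 ∧ x2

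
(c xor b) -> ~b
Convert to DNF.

(b & c) | ~b

(c xor b) -> ~b
≡ ~(c xor b) | ~b   [eliminate ->]
≡ ~((c & ~b) | (~c & b)) | ~b   [expand xor]
≡ (~(c & ~b) & ~(~c & b)) | ~b   [De Morgan]
≡ ((~c | ~~b) & ~(~c & b)) | ~b   [De Morgan]
≡ ((~c | b) & ~(~c & b)) | ~b   [double negation]
≡ ((~c | b) & (~~c | ~b)) | ~b   [De Morgan]
≡ ((~c | b) & (c | ~b)) | ~b   [double negation]
≡ (~c & c) | (~c & ~b) | (b & c) | (b & ~b) | ~b   [distribute & over |]
≡ (b & c) | ~b   [simplify]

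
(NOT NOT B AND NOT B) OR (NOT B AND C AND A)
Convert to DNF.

(NOT NOT B AND NOT B) OR (NOT B AND C AND A)
≡ (B AND NOT B) OR (NOT B AND C AND A)   (double negation)
≡ NOT B AND C AND A   (simplify)

NOT B AND C AND A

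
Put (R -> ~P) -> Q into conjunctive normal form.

(R | Q) & (P | Q)

(R -> ~P) -> Q
≡ ~(R -> ~P) | Q   [eliminate ->]
≡ ~(~R | ~P) | Q   [eliminate ->]
≡ (~~R & ~~P) | Q   [De Morgan]
≡ (R & ~~P) | Q   [double negation]
≡ (R & P) | Q   [double negation]
≡ (R | Q) & (P | Q)   [distribute | over &]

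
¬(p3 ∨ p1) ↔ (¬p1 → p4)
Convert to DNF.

¬(p3 ∨ p1) ↔ (¬p1 → p4)
= (¬(p3 ∨ p1) → (¬p1 → p4)) ∧ ((¬p1 → p4) → ¬(p3 ∨ p1))
= (¬¬(p3 ∨ p1) ∨ (¬p1 → p4)) ∧ ((¬p1 → p4) → ¬(p3 ∨ p1))
= (¬¬(p3 ∨ p1) ∨ ¬¬p1 ∨ p4) ∧ ((¬p1 → p4) → ¬(p3 ∨ p1))
= (¬¬(p3 ∨ p1) ∨ ¬¬p1 ∨ p4) ∧ (¬(¬p1 → p4) ∨ ¬(p3 ∨ p1))
= (¬¬(p3 ∨ p1) ∨ ¬¬p1 ∨ p4) ∧ (¬(¬¬p1 ∨ p4) ∨ ¬(p3 ∨ p1))
= (p3 ∨ p1 ∨ ¬¬p1 ∨ p4) ∧ (¬(¬¬p1 ∨ p4) ∨ ¬(p3 ∨ p1))
= (p3 ∨ p1 ∨ p1 ∨ p4) ∧ (¬(¬¬p1 ∨ p4) ∨ ¬(p3 ∨ p1))
= (p3 ∨ p1 ∨ p1 ∨ p4) ∧ ((¬¬¬p1 ∧ ¬p4) ∨ ¬(p3 ∨ p1))
= (p3 ∨ p1 ∨ p1 ∨ p4) ∧ ((¬p1 ∧ ¬p4) ∨ ¬(p3 ∨ p1))
= (p3 ∨ p1 ∨ p1 ∨ p4) ∧ ((¬p1 ∧ ¬p4) ∨ (¬p3 ∧ ¬p1))
= (p3 ∧ ¬p1 ∧ ¬p4) ∨ (p3 ∧ ¬p3 ∧ ¬p1) ∨ (p1 ∧ ¬p1 ∧ ¬p4) ∨ (p1 ∧ ¬p3 ∧ ¬p1) ∨ (p1 ∧ ¬p1 ∧ ¬p4) ∨ (p1 ∧ ¬p3 ∧ ¬p1) ∨ (p4 ∧ ¬p1 ∧ ¬p4) ∨ (p4 ∧ ¬p3 ∧ ¬p1)
= (p3 ∧ ¬p1 ∧ ¬p4) ∨ (p4 ∧ ¬p3 ∧ ¬p1)

(p3 ∧ ¬p1 ∧ ¬p4) ∨ (p4 ∧ ¬p3 ∧ ¬p1)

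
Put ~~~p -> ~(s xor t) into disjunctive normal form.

~~~p -> ~(s xor t)
= ~~~~p | ~(s xor t)   (eliminate ->)
= ~~~~p | ~((s & ~t) | (~s & t))   (expand xor)
= ~~p | ~((s & ~t) | (~s & t))   (double negation)
= p | ~((s & ~t) | (~s & t))   (double negation)
= p | (~(s & ~t) & ~(~s & t))   (De Morgan)
= p | ((~s | ~~t) & ~(~s & t))   (De Morgan)
= p | ((~s | t) & ~(~s & t))   (double negation)
= p | ((~s | t) & (~~s | ~t))   (De Morgan)
= p | ((~s | t) & (s | ~t))   (double negation)
= p | (~s & s) | (~s & ~t) | (t & s) | (t & ~t)   (distribute & over |)
= p | (~s & ~t) | (t & s)   (simplify)

p | (~s & ~t) | (t & s)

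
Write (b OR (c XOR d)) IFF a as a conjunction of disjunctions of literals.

(b OR (c XOR d)) IFF a
≡ ((b OR (c XOR d)) IMPLIES a) AND (a IMPLIES (b OR (c XOR d)))   (eliminate IFF)
≡ (NOT (b OR (c XOR d)) OR a) AND (a IMPLIES (b OR (c XOR d)))   (eliminate IMPLIES)
≡ (NOT (b OR ((c OR d) AND NOT (c AND d))) OR a) AND (a IMPLIES (b OR (c XOR d)))   (expand XOR)
≡ (NOT (b OR ((c OR d) AND NOT (c AND d))) OR a) AND (NOT a OR b OR (c XOR d))   (eliminate IMPLIES)
≡ (NOT (b OR ((c OR d) AND NOT (c AND d))) OR a) AND (NOT a OR b OR ((c OR d) AND NOT (c AND d)))   (expand XOR)
≡ ((NOT b AND NOT ((c OR d) AND NOT (c AND d))) OR a) AND (NOT a OR b OR ((c OR d) AND NOT (c AND d)))   (De Morgan)
≡ ((NOT b AND (NOT (c OR d) OR NOT NOT (c AND d))) OR a) AND (NOT a OR b OR ((c OR d) AND NOT (c AND d)))   (De Morgan)
≡ ((NOT b AND ((NOT c AND NOT d) OR NOT NOT (c AND d))) OR a) AND (NOT a OR b OR ((c OR d) AND NOT (c AND d)))   (De Morgan)
≡ ((NOT b AND ((NOT c AND NOT d) OR (c AND d))) OR a) AND (NOT a OR b OR ((c OR d) AND NOT (c AND d)))   (double negation)
≡ ((NOT b AND ((NOT c AND NOT d) OR (c AND d))) OR a) AND (NOT a OR b OR ((c OR d) AND (NOT c OR NOT d)))   (De Morgan)
≡ (NOT b OR a) AND (NOT c OR c OR a) AND (NOT c OR d OR a) AND (NOT d OR c OR a) AND (NOT d OR d OR a) AND (NOT a OR b OR c OR d) AND (NOT a OR b OR NOT c OR NOT d)   (distribute OR over AND)
≡ (NOT b OR a) AND (NOT c OR d OR a) AND (NOT d OR c OR a) AND (NOT a OR b OR c OR d) AND (NOT a OR b OR NOT c OR NOT d)   (simplify)

(NOT b OR a) AND (NOT c OR d OR a) AND (NOT d OR c OR a) AND (NOT a OR b OR c OR d) AND (NOT a OR b OR NOT c OR NOT d)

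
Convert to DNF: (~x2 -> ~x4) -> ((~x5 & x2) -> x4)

x5 | ~x2 | x4

(~x2 -> ~x4) -> ((~x5 & x2) -> x4)
= ~(~x2 -> ~x4) | ((~x5 & x2) -> x4)   [eliminate ->]
= ~(~~x2 | ~x4) | ((~x5 & x2) -> x4)   [eliminate ->]
= ~(~~x2 | ~x4) | ~(~x5 & x2) | x4   [eliminate ->]
= (~~~x2 & ~~x4) | ~(~x5 & x2) | x4   [De Morgan]
= (~x2 & ~~x4) | ~(~x5 & x2) | x4   [double negation]
= (~x2 & x4) | ~(~x5 & x2) | x4   [double negation]
= (~x2 & x4) | ~~x5 | ~x2 | x4   [De Morgan]
= (~x2 & x4) | x5 | ~x2 | x4   [double negation]
= x5 | ~x2 | x4   [simplify]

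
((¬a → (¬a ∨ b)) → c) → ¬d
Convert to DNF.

(a ∧ ¬c) ∨ (¬a ∧ ¬c) ∨ (b ∧ ¬c) ∨ ¬d

((¬a → (¬a ∨ b)) → c) → ¬d
≡ ¬((¬a → (¬a ∨ b)) → c) ∨ ¬d   — eliminate →
≡ ¬(¬(¬a → (¬a ∨ b)) ∨ c) ∨ ¬d   — eliminate →
≡ ¬(¬(¬¬a ∨ ¬a ∨ b) ∨ c) ∨ ¬d   — eliminate →
≡ (¬¬(¬¬a ∨ ¬a ∨ b) ∧ ¬c) ∨ ¬d   — De Morgan
≡ ((¬¬a ∨ ¬a ∨ b) ∧ ¬c) ∨ ¬d   — double negation
≡ ((a ∨ ¬a ∨ b) ∧ ¬c) ∨ ¬d   — double negation
≡ (a ∧ ¬c) ∨ (¬a ∧ ¬c) ∨ (b ∧ ¬c) ∨ ¬d   — distribute ∧ over ∨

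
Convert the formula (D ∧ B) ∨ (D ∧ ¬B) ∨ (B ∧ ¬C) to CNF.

(D ∧ B) ∨ (D ∧ ¬B) ∨ (B ∧ ¬C)
≡ (D ∨ D ∨ B) ∧ (D ∨ D ∨ ¬C) ∧ (D ∨ ¬B ∨ B) ∧ (D ∨ ¬B ∨ ¬C) ∧ (B ∨ D ∨ B) ∧ (B ∨ D ∨ ¬C) ∧ (B ∨ ¬B ∨ B) ∧ (B ∨ ¬B ∨ ¬C)   (distribute ∨ over ∧)
≡ (D ∨ B) ∧ (D ∨ ¬C)   (simplify)

(D ∨ B) ∧ (D ∨ ¬C)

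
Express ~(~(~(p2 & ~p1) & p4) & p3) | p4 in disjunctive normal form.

~(~(~(p2 & ~p1) & p4) & p3) | p4
≡ ~~(~(p2 & ~p1) & p4) | ~p3 | p4   — De Morgan
≡ (~(p2 & ~p1) & p4) | ~p3 | p4   — double negation
≡ ((~p2 | ~~p1) & p4) | ~p3 | p4   — De Morgan
≡ ((~p2 | p1) & p4) | ~p3 | p4   — double negation
≡ (~p2 & p4) | (p1 & p4) | ~p3 | p4   — distribute & over |
≡ ~p3 | p4   — simplify

~p3 | p4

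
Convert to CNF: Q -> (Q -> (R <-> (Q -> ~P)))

(~Q | ~R | ~P) & (~Q | P | R)

Q -> (Q -> (R <-> (Q -> ~P)))
≡ ~Q | (Q -> (R <-> (Q -> ~P)))
≡ ~Q | ~Q | (R <-> (Q -> ~P))
≡ ~Q | ~Q | ((R -> (Q -> ~P)) & ((Q -> ~P) -> R))
≡ ~Q | ~Q | ((~R | (Q -> ~P)) & ((Q -> ~P) -> R))
≡ ~Q | ~Q | ((~R | ~Q | ~P) & ((Q -> ~P) -> R))
≡ ~Q | ~Q | ((~R | ~Q | ~P) & (~(Q -> ~P) | R))
≡ ~Q | ~Q | ((~R | ~Q | ~P) & (~(~Q | ~P) | R))
≡ ~Q | ~Q | ((~R | ~Q | ~P) & ((~~Q & ~~P) | R))
≡ ~Q | ~Q | ((~R | ~Q | ~P) & ((Q & ~~P) | R))
≡ ~Q | ~Q | ((~R | ~Q | ~P) & ((Q & P) | R))
≡ (~Q | ~Q | ~R | ~Q | ~P) & (~Q | ~Q | Q | R) & (~Q | ~Q | P | R)
≡ (~Q | ~R | ~P) & (~Q | P | R)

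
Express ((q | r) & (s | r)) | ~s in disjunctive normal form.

(q & s) | r | ~s

((q | r) & (s | r)) | ~s
≡ (q & s) | (q & r) | (r & s) | (r & r) | ~s   [distribute & over |]
≡ (q & s) | r | ~s   [simplify]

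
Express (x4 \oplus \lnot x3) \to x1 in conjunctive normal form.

(x4 \oplus \lnot x3) \to x1
≡ \lnot (x4 \oplus \lnot x3) \lor x1   [eliminate \to]
≡ \lnot ((x4 \lor \lnot x3) \land \lnot (x4 \land \lnot x3)) \lor x1   [expand \oplus]
≡ \lnot (x4 \lor \lnot x3) \lor \lnot \lnot (x4 \land \lnot x3) \lor x1   [De Morgan]
≡ (\lnot x4 \land \lnot \lnot x3) \lor \lnot \lnot (x4 \land \lnot x3) \lor x1   [De Morgan]
≡ (\lnot x4 \land x3) \lor \lnot \lnot (x4 \land \lnot x3) \lor x1   [double negation]
≡ (\lnot x4 \land x3) \lor (x4 \land \lnot x3) \lor x1   [double negation]
≡ (\lnot x4 \lor x4 \lor x1) \land (\lnot x4 \lor \lnot x3 \lor x1) \land (x3 \lor x4 \lor x1) \land (x3 \lor \lnot x3 \lor x1)   [distribute \lor over \land]
≡ (\lnot x4 \lor \lnot x3 \lor x1) \land (x3 \lor x4 \lor x1)   [simplify]

(\lnot x4 \lor \lnot x3 \lor x1) \land (x3 \lor x4 \lor x1)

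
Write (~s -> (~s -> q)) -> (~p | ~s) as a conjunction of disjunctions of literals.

(~s -> (~s -> q)) -> (~p | ~s)
⇔ ~(~s -> (~s -> q)) | ~p | ~s
⇔ ~(~~s | (~s -> q)) | ~p | ~s
⇔ ~(~~s | ~~s | q) | ~p | ~s
⇔ (~~~s & ~~~s & ~q) | ~p | ~s
⇔ (~s & ~~~s & ~q) | ~p | ~s
⇔ (~s & ~s & ~q) | ~p | ~s
⇔ (~s | ~p | ~s) & (~s | ~p | ~s) & (~q | ~p | ~s)
⇔ ~s | ~p

~s | ~p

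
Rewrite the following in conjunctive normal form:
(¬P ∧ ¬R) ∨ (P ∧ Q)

(¬P ∨ Q) ∧ (¬R ∨ P) ∧ (¬R ∨ Q)

(¬P ∧ ¬R) ∨ (P ∧ Q)
≡ (¬P ∨ P) ∧ (¬P ∨ Q) ∧ (¬R ∨ P) ∧ (¬R ∨ Q)   (distribute ∨ over ∧)
≡ (¬P ∨ Q) ∧ (¬R ∨ P) ∧ (¬R ∨ Q)   (simplify)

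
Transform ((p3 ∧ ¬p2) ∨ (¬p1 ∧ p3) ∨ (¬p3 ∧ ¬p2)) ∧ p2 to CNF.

(p3 ∨ ¬p2) ∧ (¬p2 ∨ ¬p1) ∧ p2

((p3 ∧ ¬p2) ∨ (¬p1 ∧ p3) ∨ (¬p3 ∧ ¬p2)) ∧ p2
⇔ (p3 ∨ ¬p1 ∨ ¬p3) ∧ (p3 ∨ ¬p1 ∨ ¬p2) ∧ (p3 ∨ p3 ∨ ¬p3) ∧ (p3 ∨ p3 ∨ ¬p2) ∧ (¬p2 ∨ ¬p1 ∨ ¬p3) ∧ (¬p2 ∨ ¬p1 ∨ ¬p2) ∧ (¬p2 ∨ p3 ∨ ¬p3) ∧ (¬p2 ∨ p3 ∨ ¬p2) ∧ p2   [distribute ∨ over ∧]
⇔ (p3 ∨ ¬p2) ∧ (¬p2 ∨ ¬p1) ∧ p2   [simplify]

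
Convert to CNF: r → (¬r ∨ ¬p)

¬r ∨ ¬p

r → (¬r ∨ ¬p)
≡ ¬r ∨ ¬r ∨ ¬p   (eliminate →)
≡ ¬r ∨ ¬p   (simplify)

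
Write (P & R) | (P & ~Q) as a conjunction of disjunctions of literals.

P & (R | ~Q)

(P & R) | (P & ~Q)
⇔ (P | P) & (P | ~Q) & (R | P) & (R | ~Q)   [distribute | over &]
⇔ P & (R | ~Q)   [simplify]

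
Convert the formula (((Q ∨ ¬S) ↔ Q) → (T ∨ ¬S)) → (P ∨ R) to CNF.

(((Q ∨ ¬S) ↔ Q) → (T ∨ ¬S)) → (P ∨ R)
≡ ¬(((Q ∨ ¬S) ↔ Q) → (T ∨ ¬S)) ∨ P ∨ R   (eliminate →)
≡ ¬(¬((Q ∨ ¬S) ↔ Q) ∨ T ∨ ¬S) ∨ P ∨ R   (eliminate →)
≡ ¬(¬(((Q ∨ ¬S) → Q) ∧ (Q → (Q ∨ ¬S))) ∨ T ∨ ¬S) ∨ P ∨ R   (eliminate ↔)
≡ ¬(¬((¬(Q ∨ ¬S) ∨ Q) ∧ (Q → (Q ∨ ¬S))) ∨ T ∨ ¬S) ∨ P ∨ R   (eliminate →)
≡ ¬(¬((¬(Q ∨ ¬S) ∨ Q) ∧ (¬Q ∨ Q ∨ ¬S)) ∨ T ∨ ¬S) ∨ P ∨ R   (eliminate →)
≡ (¬¬((¬(Q ∨ ¬S) ∨ Q) ∧ (¬Q ∨ Q ∨ ¬S)) ∧ ¬T ∧ ¬¬S) ∨ P ∨ R   (De Morgan)
≡ ((¬(Q ∨ ¬S) ∨ Q) ∧ (¬Q ∨ Q ∨ ¬S) ∧ ¬T ∧ ¬¬S) ∨ P ∨ R   (double negation)
≡ (((¬Q ∧ ¬¬S) ∨ Q) ∧ (¬Q ∨ Q ∨ ¬S) ∧ ¬T ∧ ¬¬S) ∨ P ∨ R   (De Morgan)
≡ (((¬Q ∧ S) ∨ Q) ∧ (¬Q ∨ Q ∨ ¬S) ∧ ¬T ∧ ¬¬S) ∨ P ∨ R   (double negation)
≡ (((¬Q ∧ S) ∨ Q) ∧ (¬Q ∨ Q ∨ ¬S) ∧ ¬T ∧ S) ∨ P ∨ R   (double negation)
≡ (¬Q ∨ Q ∨ P ∨ R) ∧ (S ∨ Q ∨ P ∨ R) ∧ (¬Q ∨ Q ∨ ¬S ∨ P ∨ R) ∧ (¬T ∨ P ∨ R) ∧ (S ∨ P ∨ R)   (distribute ∨ over ∧)
≡ (¬T ∨ P ∨ R) ∧ (S ∨ P ∨ R)   (simplify)

(¬T ∨ P ∨ R) ∧ (S ∨ P ∨ R)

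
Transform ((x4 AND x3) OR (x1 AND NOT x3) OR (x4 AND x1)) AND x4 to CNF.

((x4 AND x3) OR (x1 AND NOT x3) OR (x4 AND x1)) AND x4
≡ (x4 OR x1 OR x4) AND (x4 OR x1 OR x1) AND (x4 OR NOT x3 OR x4) AND (x4 OR NOT x3 OR x1) AND (x3 OR x1 OR x4) AND (x3 OR x1 OR x1) AND (x3 OR NOT x3 OR x4) AND (x3 OR NOT x3 OR x1) AND x4
≡ (x3 OR x1) AND x4

(x3 OR x1) AND x4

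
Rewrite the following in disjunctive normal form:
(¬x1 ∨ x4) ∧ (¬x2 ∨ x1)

¬x1 ∧ ¬x2 ∨ x4 ∧ ¬x2 ∨ x4 ∧ x1

(¬x1 ∨ x4) ∧ (¬x2 ∨ x1)
≡ ¬x1 ∧ ¬x2 ∨ ¬x1 ∧ x1 ∨ x4 ∧ ¬x2 ∨ x4 ∧ x1   [distribute ∧ over ∨]
≡ ¬x1 ∧ ¬x2 ∨ x4 ∧ ¬x2 ∨ x4 ∧ x1   [simplify]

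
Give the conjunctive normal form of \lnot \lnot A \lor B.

A \lor B

\lnot \lnot A \lor B
≡ A \lor B   (double negation)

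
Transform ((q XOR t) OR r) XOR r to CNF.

((q XOR t) OR r) XOR r
≡ ((q XOR t) OR r OR r) AND NOT (((q XOR t) OR r) AND r)   [expand XOR]
≡ (((q OR t) AND NOT (q AND t)) OR r OR r) AND NOT (((q XOR t) OR r) AND r)   [expand XOR]
≡ (((q OR t) AND NOT (q AND t)) OR r OR r) AND NOT ((((q OR t) AND NOT (q AND t)) OR r) AND r)   [expand XOR]
≡ (((q OR t) AND (NOT q OR NOT t)) OR r OR r) AND NOT ((((q OR t) AND NOT (q AND t)) OR r) AND r)   [De Morgan]
≡ (((q OR t) AND (NOT q OR NOT t)) OR r OR r) AND (NOT (((q OR t) AND NOT (q AND t)) OR r) OR NOT r)   [De Morgan]
≡ (((q OR t) AND (NOT q OR NOT t)) OR r OR r) AND ((NOT ((q OR t) AND NOT (q AND t)) AND NOT r) OR NOT r)   [De Morgan]
≡ (((q OR t) AND (NOT q OR NOT t)) OR r OR r) AND (((NOT (q OR t) OR NOT NOT (q AND t)) AND NOT r) OR NOT r)   [De Morgan]
≡ (((q OR t) AND (NOT q OR NOT t)) OR r OR r) AND ((((NOT q AND NOT t) OR NOT NOT (q AND t)) AND NOT r) OR NOT r)   [De Morgan]
≡ (((q OR t) AND (NOT q OR NOT t)) OR r OR r) AND ((((NOT q AND NOT t) OR (q AND t)) AND NOT r) OR NOT r)   [double negation]
≡ (q OR t OR r OR r) AND (NOT q OR NOT t OR r OR r) AND (NOT q OR q OR NOT r) AND (NOT q OR t OR NOT r) AND (NOT t OR q OR NOT r) AND (NOT t OR t OR NOT r) AND (NOT r OR NOT r)   [distribute OR over AND]
≡ (q OR t OR r) AND (NOT q OR NOT t OR r) AND NOT r   [simplify]

(q OR t OR r) AND (NOT q OR NOT t OR r) AND NOT r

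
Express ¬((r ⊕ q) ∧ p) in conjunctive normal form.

¬((r ⊕ q) ∧ p)
≡ ¬((r ∨ q) ∧ ¬(r ∧ q) ∧ p)   [expand ⊕]
≡ ¬(r ∨ q) ∨ ¬¬(r ∧ q) ∨ ¬p   [De Morgan]
≡ (¬r ∧ ¬q) ∨ ¬¬(r ∧ q) ∨ ¬p   [De Morgan]
≡ (¬r ∧ ¬q) ∨ (r ∧ q) ∨ ¬p   [double negation]
≡ (¬r ∨ r ∨ ¬p) ∧ (¬r ∨ q ∨ ¬p) ∧ (¬q ∨ r ∨ ¬p) ∧ (¬q ∨ q ∨ ¬p)   [distribute ∨ over ∧]
≡ (¬r ∨ q ∨ ¬p) ∧ (¬q ∨ r ∨ ¬p)   [simplify]

(¬r ∨ q ∨ ¬p) ∧ (¬q ∨ r ∨ ¬p)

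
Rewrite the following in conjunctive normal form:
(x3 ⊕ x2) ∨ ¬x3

(x3 ⊕ x2) ∨ ¬x3
≡ ((x3 ∨ x2) ∧ ¬(x3 ∧ x2)) ∨ ¬x3   [expand ⊕]
≡ ((x3 ∨ x2) ∧ (¬x3 ∨ ¬x2)) ∨ ¬x3   [De Morgan]
≡ (x3 ∨ x2 ∨ ¬x3) ∧ (¬x3 ∨ ¬x2 ∨ ¬x3)   [distribute ∨ over ∧]
≡ ¬x3 ∨ ¬x2   [simplify]

¬x3 ∨ ¬x2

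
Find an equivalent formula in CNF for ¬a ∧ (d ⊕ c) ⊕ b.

(¬a ∨ b) ∧ (d ∨ c ∨ b) ∧ (¬d ∨ ¬c ∨ b) ∧ (a ∨ ¬d ∨ c ∨ ¬b) ∧ (a ∨ ¬c ∨ d ∨ ¬b)

¬a ∧ (d ⊕ c) ⊕ b
≡ (¬a ∧ (d ⊕ c) ∨ b) ∧ ¬(¬a ∧ (d ⊕ c) ∧ b)   (expand ⊕)
≡ (¬a ∧ (d ∨ c) ∧ ¬(d ∧ c) ∨ b) ∧ ¬(¬a ∧ (d ⊕ c) ∧ b)   (expand ⊕)
≡ (¬a ∧ (d ∨ c) ∧ ¬(d ∧ c) ∨ b) ∧ ¬(¬a ∧ (d ∨ c) ∧ ¬(d ∧ c) ∧ b)   (expand ⊕)
≡ (¬a ∧ (d ∨ c) ∧ (¬d ∨ ¬c) ∨ b) ∧ ¬(¬a ∧ (d ∨ c) ∧ ¬(d ∧ c) ∧ b)   (De Morgan)
≡ (¬a ∧ (d ∨ c) ∧ (¬d ∨ ¬c) ∨ b) ∧ (¬¬a ∨ ¬(d ∨ c) ∨ ¬¬(d ∧ c) ∨ ¬b)   (De Morgan)
≡ (¬a ∧ (d ∨ c) ∧ (¬d ∨ ¬c) ∨ b) ∧ (a ∨ ¬(d ∨ c) ∨ ¬¬(d ∧ c) ∨ ¬b)   (double negation)
≡ (¬a ∧ (d ∨ c) ∧ (¬d ∨ ¬c) ∨ b) ∧ (a ∨ ¬d ∧ ¬c ∨ ¬¬(d ∧ c) ∨ ¬b)   (De Morgan)
≡ (¬a ∧ (d ∨ c) ∧ (¬d ∨ ¬c) ∨ b) ∧ (a ∨ ¬d ∧ ¬c ∨ d ∧ c ∨ ¬b)   (double negation)
≡ (¬a ∨ b) ∧ (d ∨ c ∨ b) ∧ (¬d ∨ ¬c ∨ b) ∧ (a ∨ ¬d ∨ d ∨ ¬b) ∧ (a ∨ ¬d ∨ c ∨ ¬b) ∧ (a ∨ ¬c ∨ d ∨ ¬b) ∧ (a ∨ ¬c ∨ c ∨ ¬b)   (distribute ∨ over ∧)
≡ (¬a ∨ b) ∧ (d ∨ c ∨ b) ∧ (¬d ∨ ¬c ∨ b) ∧ (a ∨ ¬d ∨ c ∨ ¬b) ∧ (a ∨ ¬c ∨ d ∨ ¬b)   (simplify)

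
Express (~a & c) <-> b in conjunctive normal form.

(~a & c) <-> b
≡ ((~a & c) -> b) & (b -> (~a & c))   — eliminate <->
≡ (~(~a & c) | b) & (b -> (~a & c))   — eliminate ->
≡ (~(~a & c) | b) & (~b | (~a & c))   — eliminate ->
≡ (~~a | ~c | b) & (~b | (~a & c))   — De Morgan
≡ (a | ~c | b) & (~b | (~a & c))   — double negation
≡ (a | ~c | b) & (~b | ~a) & (~b | c)   — distribute | over &

(a | ~c | b) & (~b | ~a) & (~b | c)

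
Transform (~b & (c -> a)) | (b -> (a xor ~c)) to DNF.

~b | (a & c) | (~a & ~c)

(~b & (c -> a)) | (b -> (a xor ~c))
⇔ (~b & (~c | a)) | (b -> (a xor ~c))   — eliminate ->
⇔ (~b & (~c | a)) | ~b | (a xor ~c)   — eliminate ->
⇔ (~b & (~c | a)) | ~b | (a & ~~c) | (~a & ~c)   — expand xor
⇔ (~b & (~c | a)) | ~b | (a & c) | (~a & ~c)   — double negation
⇔ (~b & ~c) | (~b & a) | ~b | (a & c) | (~a & ~c)   — distribute & over |
⇔ ~b | (a & c) | (~a & ~c)   — simplify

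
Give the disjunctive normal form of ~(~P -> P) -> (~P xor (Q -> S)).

P | (~P & Q & ~S)

~(~P -> P) -> (~P xor (Q -> S))
≡ ~~(~P -> P) | (~P xor (Q -> S))
≡ ~~(~~P | P) | (~P xor (Q -> S))
≡ ~~(~~P | P) | (~P & ~(Q -> S)) | (~~P & (Q -> S))
≡ ~~(~~P | P) | (~P & ~(~Q | S)) | (~~P & (Q -> S))
≡ ~~(~~P | P) | (~P & ~(~Q | S)) | (~~P & (~Q | S))
≡ ~~P | P | (~P & ~(~Q | S)) | (~~P & (~Q | S))
≡ P | P | (~P & ~(~Q | S)) | (~~P & (~Q | S))
≡ P | P | (~P & ~~Q & ~S) | (~~P & (~Q | S))
≡ P | P | (~P & Q & ~S) | (~~P & (~Q | S))
≡ P | P | (~P & Q & ~S) | (P & (~Q | S))
≡ P | P | (~P & Q & ~S) | (P & ~Q) | (P & S)
≡ P | (~P & Q & ~S)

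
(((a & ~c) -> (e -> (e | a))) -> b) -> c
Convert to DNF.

(~a & ~b) | (~e & ~b) | (e & ~b) | (a & ~b) | c

(((a & ~c) -> (e -> (e | a))) -> b) -> c
≡ ~(((a & ~c) -> (e -> (e | a))) -> b) | c
≡ ~(~((a & ~c) -> (e -> (e | a))) | b) | c
≡ ~(~(~(a & ~c) | (e -> (e | a))) | b) | c
≡ ~(~(~(a & ~c) | ~e | e | a) | b) | c
≡ (~~(~(a & ~c) | ~e | e | a) & ~b) | c
≡ ((~(a & ~c) | ~e | e | a) & ~b) | c
≡ ((~a | ~~c | ~e | e | a) & ~b) | c
≡ ((~a | c | ~e | e | a) & ~b) | c
≡ (~a & ~b) | (c & ~b) | (~e & ~b) | (e & ~b) | (a & ~b) | c
≡ (~a & ~b) | (~e & ~b) | (e & ~b) | (a & ~b) | c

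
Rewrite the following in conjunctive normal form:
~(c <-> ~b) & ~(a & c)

~(c <-> ~b) & ~(a & c)
≡ ~((c -> ~b) & (~b -> c)) & ~(a & c)
≡ ~((~c | ~b) & (~b -> c)) & ~(a & c)
≡ ~((~c | ~b) & (~~b | c)) & ~(a & c)
≡ (~(~c | ~b) | ~(~~b | c)) & ~(a & c)
≡ ((~~c & ~~b) | ~(~~b | c)) & ~(a & c)
≡ ((c & ~~b) | ~(~~b | c)) & ~(a & c)
≡ ((c & b) | ~(~~b | c)) & ~(a & c)
≡ ((c & b) | (~~~b & ~c)) & ~(a & c)
≡ ((c & b) | (~b & ~c)) & ~(a & c)
≡ ((c & b) | (~b & ~c)) & (~a | ~c)
≡ (c | ~b) & (c | ~c) & (b | ~b) & (b | ~c) & (~a | ~c)
≡ (c | ~b) & (b | ~c) & (~a | ~c)

(c | ~b) & (b | ~c) & (~a | ~c)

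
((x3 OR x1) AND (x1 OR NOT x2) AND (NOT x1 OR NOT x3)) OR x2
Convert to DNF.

(x3 AND NOT x2 AND NOT x1) OR (x1 AND NOT x3) OR x2

((x3 OR x1) AND (x1 OR NOT x2) AND (NOT x1 OR NOT x3)) OR x2
≡ (x3 AND x1 AND NOT x1) OR (x3 AND x1 AND NOT x3) OR (x3 AND NOT x2 AND NOT x1) OR (x3 AND NOT x2 AND NOT x3) OR (x1 AND x1 AND NOT x1) OR (x1 AND x1 AND NOT x3) OR (x1 AND NOT x2 AND NOT x1) OR (x1 AND NOT x2 AND NOT x3) OR x2
≡ (x3 AND NOT x2 AND NOT x1) OR (x1 AND NOT x3) OR x2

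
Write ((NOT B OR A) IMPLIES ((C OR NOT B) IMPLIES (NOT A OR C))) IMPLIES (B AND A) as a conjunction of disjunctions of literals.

A AND (NOT C OR B)

((NOT B OR A) IMPLIES ((C OR NOT B) IMPLIES (NOT A OR C))) IMPLIES (B AND A)
⇔ NOT ((NOT B OR A) IMPLIES ((C OR NOT B) IMPLIES (NOT A OR C))) OR (B AND A)   — eliminate IMPLIES
⇔ NOT (NOT (NOT B OR A) OR ((C OR NOT B) IMPLIES (NOT A OR C))) OR (B AND A)   — eliminate IMPLIES
⇔ NOT (NOT (NOT B OR A) OR NOT (C OR NOT B) OR NOT A OR C) OR (B AND A)   — eliminate IMPLIES
⇔ (NOT NOT (NOT B OR A) AND NOT NOT (C OR NOT B) AND NOT NOT A AND NOT C) OR (B AND A)   — De Morgan
⇔ ((NOT B OR A) AND NOT NOT (C OR NOT B) AND NOT NOT A AND NOT C) OR (B AND A)   — double negation
⇔ ((NOT B OR A) AND (C OR NOT B) AND NOT NOT A AND NOT C) OR (B AND A)   — double negation
⇔ ((NOT B OR A) AND (C OR NOT B) AND A AND NOT C) OR (B AND A)   — double negation
⇔ (NOT B OR A OR B) AND (NOT B OR A OR A) AND (C OR NOT B OR B) AND (C OR NOT B OR A) AND (A OR B) AND (A OR A) AND (NOT C OR B) AND (NOT C OR A)   — distribute OR over AND
⇔ A AND (NOT C OR B)   — simplify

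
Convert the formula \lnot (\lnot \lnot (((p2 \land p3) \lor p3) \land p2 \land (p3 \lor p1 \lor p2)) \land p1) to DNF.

\lnot (\lnot \lnot (((p2 \land p3) \lor p3) \land p2 \land (p3 \lor p1 \lor p2)) \land p1)
≡ \lnot \lnot \lnot (((p2 \land p3) \lor p3) \land p2 \land (p3 \lor p1 \lor p2)) \lor \lnot p1   (De Morgan)
≡ \lnot (((p2 \land p3) \lor p3) \land p2 \land (p3 \lor p1 \lor p2)) \lor \lnot p1   (double negation)
≡ \lnot ((p2 \land p3) \lor p3) \lor \lnot p2 \lor \lnot (p3 \lor p1 \lor p2) \lor \lnot p1   (De Morgan)
≡ (\lnot (p2 \land p3) \land \lnot p3) \lor \lnot p2 \lor \lnot (p3 \lor p1 \lor p2) \lor \lnot p1   (De Morgan)
≡ ((\lnot p2 \lor \lnot p3) \land \lnot p3) \lor \lnot p2 \lor \lnot (p3 \lor p1 \lor p2) \lor \lnot p1   (De Morgan)
≡ ((\lnot p2 \lor \lnot p3) \land \lnot p3) \lor \lnot p2 \lor (\lnot p3 \land \lnot p1 \land \lnot p2) \lor \lnot p1   (De Morgan)
≡ (\lnot p2 \land \lnot p3) \lor (\lnot p3 \land \lnot p3) \lor \lnot p2 \lor (\lnot p3 \land \lnot p1 \land \lnot p2) \lor \lnot p1   (distribute \land over \lor)
≡ \lnot p3 \lor \lnot p2 \lor \lnot p1   (simplify)

\lnot p3 \lor \lnot p2 \lor \lnot p1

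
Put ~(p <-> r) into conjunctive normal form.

~(p <-> r)
= ~((p -> r) & (r -> p))   (eliminate <->)
= ~((~p | r) & (r -> p))   (eliminate ->)
= ~((~p | r) & (~r | p))   (eliminate ->)
= ~(~p | r) | ~(~r | p)   (De Morgan)
= (~~p & ~r) | ~(~r | p)   (De Morgan)
= (p & ~r) | ~(~r | p)   (double negation)
= (p & ~r) | (~~r & ~p)   (De Morgan)
= (p & ~r) | (r & ~p)   (double negation)
= (p | r) & (p | ~p) & (~r | r) & (~r | ~p)   (distribute | over &)
= (p | r) & (~r | ~p)   (simplify)

(p | r) & (~r | ~p)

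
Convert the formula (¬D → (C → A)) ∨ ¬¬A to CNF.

D ∨ ¬C ∨ A

(¬D → (C → A)) ∨ ¬¬A
≡ ¬¬D ∨ (C → A) ∨ ¬¬A   [eliminate →]
≡ ¬¬D ∨ ¬C ∨ A ∨ ¬¬A   [eliminate →]
≡ D ∨ ¬C ∨ A ∨ ¬¬A   [double negation]
≡ D ∨ ¬C ∨ A ∨ A   [double negation]
≡ D ∨ ¬C ∨ A   [simplify]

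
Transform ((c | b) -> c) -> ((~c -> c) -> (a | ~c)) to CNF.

((c | b) -> c) -> ((~c -> c) -> (a | ~c))
⇔ ~((c | b) -> c) | ((~c -> c) -> (a | ~c))   [eliminate ->]
⇔ ~(~(c | b) | c) | ((~c -> c) -> (a | ~c))   [eliminate ->]
⇔ ~(~(c | b) | c) | ~(~c -> c) | a | ~c   [eliminate ->]
⇔ ~(~(c | b) | c) | ~(~~c | c) | a | ~c   [eliminate ->]
⇔ (~~(c | b) & ~c) | ~(~~c | c) | a | ~c   [De Morgan]
⇔ ((c | b) & ~c) | ~(~~c | c) | a | ~c   [double negation]
⇔ ((c | b) & ~c) | (~~~c & ~c) | a | ~c   [De Morgan]
⇔ ((c | b) & ~c) | (~c & ~c) | a | ~c   [double negation]
⇔ (c | b | ~c | a | ~c) & (c | b | ~c | a | ~c) & (~c | ~c | a | ~c) & (~c | ~c | a | ~c)   [distribute | over &]
⇔ ~c | a   [simplify]

~c | a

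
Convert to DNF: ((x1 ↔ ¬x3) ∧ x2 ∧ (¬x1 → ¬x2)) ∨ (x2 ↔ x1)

(¬x2 ∧ ¬x1) ∨ (x1 ∧ x2)

((x1 ↔ ¬x3) ∧ x2 ∧ (¬x1 → ¬x2)) ∨ (x2 ↔ x1)
≡ ((x1 → ¬x3) ∧ (¬x3 → x1) ∧ x2 ∧ (¬x1 → ¬x2)) ∨ (x2 ↔ x1)   [eliminate ↔]
≡ ((¬x1 ∨ ¬x3) ∧ (¬x3 → x1) ∧ x2 ∧ (¬x1 → ¬x2)) ∨ (x2 ↔ x1)   [eliminate →]
≡ ((¬x1 ∨ ¬x3) ∧ (¬¬x3 ∨ x1) ∧ x2 ∧ (¬x1 → ¬x2)) ∨ (x2 ↔ x1)   [eliminate →]
≡ ((¬x1 ∨ ¬x3) ∧ (¬¬x3 ∨ x1) ∧ x2 ∧ (¬¬x1 ∨ ¬x2)) ∨ (x2 ↔ x1)   [eliminate →]
≡ ((¬x1 ∨ ¬x3) ∧ (¬¬x3 ∨ x1) ∧ x2 ∧ (¬¬x1 ∨ ¬x2)) ∨ ((x2 → x1) ∧ (x1 → x2))   [eliminate ↔]
≡ ((¬x1 ∨ ¬x3) ∧ (¬¬x3 ∨ x1) ∧ x2 ∧ (¬¬x1 ∨ ¬x2)) ∨ ((¬x2 ∨ x1) ∧ (x1 → x2))   [eliminate →]
≡ ((¬x1 ∨ ¬x3) ∧ (¬¬x3 ∨ x1) ∧ x2 ∧ (¬¬x1 ∨ ¬x2)) ∨ ((¬x2 ∨ x1) ∧ (¬x1 ∨ x2))   [eliminate →]
≡ ((¬x1 ∨ ¬x3) ∧ (x3 ∨ x1) ∧ x2 ∧ (¬¬x1 ∨ ¬x2)) ∨ ((¬x2 ∨ x1) ∧ (¬x1 ∨ x2))   [double negation]
≡ ((¬x1 ∨ ¬x3) ∧ (x3 ∨ x1) ∧ x2 ∧ (x1 ∨ ¬x2)) ∨ ((¬x2 ∨ x1) ∧ (¬x1 ∨ x2))   [double negation]
≡ (¬x1 ∧ x3 ∧ x2 ∧ x1) ∨ (¬x1 ∧ x3 ∧ x2 ∧ ¬x2) ∨ (¬x1 ∧ x1 ∧ x2 ∧ x1) ∨ (¬x1 ∧ x1 ∧ x2 ∧ ¬x2) ∨ (¬x3 ∧ x3 ∧ x2 ∧ x1) ∨ (¬x3 ∧ x3 ∧ x2 ∧ ¬x2) ∨ (¬x3 ∧ x1 ∧ x2 ∧ x1) ∨ (¬x3 ∧ x1 ∧ x2 ∧ ¬x2) ∨ (¬x2 ∧ ¬x1) ∨ (¬x2 ∧ x2) ∨ (x1 ∧ ¬x1) ∨ (x1 ∧ x2)   [distribute ∧ over ∨]
≡ (¬x2 ∧ ¬x1) ∨ (x1 ∧ x2)   [simplify]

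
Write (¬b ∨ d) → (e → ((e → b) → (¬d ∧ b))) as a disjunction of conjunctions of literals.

(b ∧ ¬d) ∨ ¬e ∨ (e ∧ ¬b)

(¬b ∨ d) → (e → ((e → b) → (¬d ∧ b)))
= ¬(¬b ∨ d) ∨ (e → ((e → b) → (¬d ∧ b)))   [eliminate →]
= ¬(¬b ∨ d) ∨ ¬e ∨ ((e → b) → (¬d ∧ b))   [eliminate →]
= ¬(¬b ∨ d) ∨ ¬e ∨ ¬(e → b) ∨ (¬d ∧ b)   [eliminate →]
= ¬(¬b ∨ d) ∨ ¬e ∨ ¬(¬e ∨ b) ∨ (¬d ∧ b)   [eliminate →]
= (¬¬b ∧ ¬d) ∨ ¬e ∨ ¬(¬e ∨ b) ∨ (¬d ∧ b)   [De Morgan]
= (b ∧ ¬d) ∨ ¬e ∨ ¬(¬e ∨ b) ∨ (¬d ∧ b)   [double negation]
= (b ∧ ¬d) ∨ ¬e ∨ (¬¬e ∧ ¬b) ∨ (¬d ∧ b)   [De Morgan]
= (b ∧ ¬d) ∨ ¬e ∨ (e ∧ ¬b) ∨ (¬d ∧ b)   [double negation]
= (b ∧ ¬d) ∨ ¬e ∨ (e ∧ ¬b)   [simplify]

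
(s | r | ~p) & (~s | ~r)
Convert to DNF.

(s & ~r) | (r & ~s) | (~p & ~s) | (~p & ~r)

(s | r | ~p) & (~s | ~r)
⇔ (s & ~s) | (s & ~r) | (r & ~s) | (r & ~r) | (~p & ~s) | (~p & ~r)   [distribute & over |]
⇔ (s & ~r) | (r & ~s) | (~p & ~s) | (~p & ~r)   [simplify]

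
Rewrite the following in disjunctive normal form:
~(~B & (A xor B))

B | (~A & ~B)

~(~B & (A xor B))
= ~(~B & ((A & ~B) | (~A & B)))
= ~~B | ~((A & ~B) | (~A & B))
= B | ~((A & ~B) | (~A & B))
= B | (~(A & ~B) & ~(~A & B))
= B | ((~A | ~~B) & ~(~A & B))
= B | ((~A | B) & ~(~A & B))
= B | ((~A | B) & (~~A | ~B))
= B | ((~A | B) & (A | ~B))
= B | (~A & A) | (~A & ~B) | (B & A) | (B & ~B)
= B | (~A & ~B)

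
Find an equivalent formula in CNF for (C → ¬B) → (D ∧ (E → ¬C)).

(C → ¬B) → (D ∧ (E → ¬C))
≡ ¬(C → ¬B) ∨ (D ∧ (E → ¬C))
≡ ¬(¬C ∨ ¬B) ∨ (D ∧ (E → ¬C))
≡ ¬(¬C ∨ ¬B) ∨ (D ∧ (¬E ∨ ¬C))
≡ (¬¬C ∧ ¬¬B) ∨ (D ∧ (¬E ∨ ¬C))
≡ (C ∧ ¬¬B) ∨ (D ∧ (¬E ∨ ¬C))
≡ (C ∧ B) ∨ (D ∧ (¬E ∨ ¬C))
≡ (C ∨ D) ∧ (C ∨ ¬E ∨ ¬C) ∧ (B ∨ D) ∧ (B ∨ ¬E ∨ ¬C)
≡ (C ∨ D) ∧ (B ∨ D) ∧ (B ∨ ¬E ∨ ¬C)

(C ∨ D) ∧ (B ∨ D) ∧ (B ∨ ¬E ∨ ¬C)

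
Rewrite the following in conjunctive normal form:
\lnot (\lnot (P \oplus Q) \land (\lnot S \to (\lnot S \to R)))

(P \lor Q \lor \lnot S) \land (P \lor Q \lor \lnot R) \land (\lnot P \lor \lnot Q \lor \lnot S) \land (\lnot P \lor \lnot Q \lor \lnot R)

\lnot (\lnot (P \oplus Q) \land (\lnot S \to (\lnot S \to R)))
≡ \lnot (\lnot ((P \lor Q) \land \lnot (P \land Q)) \land (\lnot S \to (\lnot S \to R)))   — expand \oplus
≡ \lnot (\lnot ((P \lor Q) \land \lnot (P \land Q)) \land (\lnot \lnot S \lor (\lnot S \to R)))   — eliminate \to
≡ \lnot (\lnot ((P \lor Q) \land \lnot (P \land Q)) \land (\lnot \lnot S \lor \lnot \lnot S \lor R))   — eliminate \to
≡ \lnot \lnot ((P \lor Q) \land \lnot (P \land Q)) \lor \lnot (\lnot \lnot S \lor \lnot \lnot S \lor R)   — De Morgan
≡ ((P \lor Q) \land \lnot (P \land Q)) \lor \lnot (\lnot \lnot S \lor \lnot \lnot S \lor R)   — double negation
≡ ((P \lor Q) \land (\lnot P \lor \lnot Q)) \lor \lnot (\lnot \lnot S \lor \lnot \lnot S \lor R)   — De Morgan
≡ ((P \lor Q) \land (\lnot P \lor \lnot Q)) \lor (\lnot \lnot \lnot S \land \lnot \lnot \lnot S \land \lnot R)   — De Morgan
≡ ((P \lor Q) \land (\lnot P \lor \lnot Q)) \lor (\lnot S \land \lnot \lnot \lnot S \land \lnot R)   — double negation
≡ ((P \lor Q) \land (\lnot P \lor \lnot Q)) \lor (\lnot S \land \lnot S \land \lnot R)   — double negation
≡ (P \lor Q \lor \lnot S) \land (P \lor Q \lor \lnot S) \land (P \lor Q \lor \lnot R) \land (\lnot P \lor \lnot Q \lor \lnot S) \land (\lnot P \lor \lnot Q \lor \lnot S) \land (\lnot P \lor \lnot Q \lor \lnot R)   — distribute \lor over \land
≡ (P \lor Q \lor \lnot S) \land (P \lor Q \lor \lnot R) \land (\lnot P \lor \lnot Q \lor \lnot S) \land (\lnot P \lor \lnot Q \lor \lnot R)   — simplify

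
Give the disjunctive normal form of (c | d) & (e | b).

(c | d) & (e | b)
≡ (c & e) | (c & b) | (d & e) | (d & b)   (distribute & over |)

(c & e) | (c & b) | (d & e) | (d & b)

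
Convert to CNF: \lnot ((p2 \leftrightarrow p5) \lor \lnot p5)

\lnot ((p2 \leftrightarrow p5) \lor \lnot p5)
⇔ \lnot (((p2 \to p5) \land (p5 \to p2)) \lor \lnot p5)
⇔ \lnot (((\lnot p2 \lor p5) \land (p5 \to p2)) \lor \lnot p5)
⇔ \lnot (((\lnot p2 \lor p5) \land (\lnot p5 \lor p2)) \lor \lnot p5)
⇔ \lnot ((\lnot p2 \lor p5) \land (\lnot p5 \lor p2)) \land \lnot \lnot p5
⇔ (\lnot (\lnot p2 \lor p5) \lor \lnot (\lnot p5 \lor p2)) \land \lnot \lnot p5
⇔ ((\lnot \lnot p2 \land \lnot p5) \lor \lnot (\lnot p5 \lor p2)) \land \lnot \lnot p5
⇔ ((p2 \land \lnot p5) \lor \lnot (\lnot p5 \lor p2)) \land \lnot \lnot p5
⇔ ((p2 \land \lnot p5) \lor (\lnot \lnot p5 \land \lnot p2)) \land \lnot \lnot p5
⇔ ((p2 \land \lnot p5) \lor (p5 \land \lnot p2)) \land \lnot \lnot p5
⇔ ((p2 \land \lnot p5) \lor (p5 \land \lnot p2)) \land p5
⇔ (p2 \lor p5) \land (p2 \lor \lnot p2) \land (\lnot p5 \lor p5) \land (\lnot p5 \lor \lnot p2) \land p5
⇔ (\lnot p5 \lor \lnot p2) \land p5

(\lnot p5 \lor \lnot p2) \land p5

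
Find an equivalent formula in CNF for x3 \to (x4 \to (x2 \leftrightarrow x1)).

x3 \to (x4 \to (x2 \leftrightarrow x1))
⇔ \lnot x3 \lor (x4 \to (x2 \leftrightarrow x1))   — eliminate \to
⇔ \lnot x3 \lor \lnot x4 \lor (x2 \leftrightarrow x1)   — eliminate \to
⇔ \lnot x3 \lor \lnot x4 \lor ((x2 \to x1) \land (x1 \to x2))   — eliminate \leftrightarrow
⇔ \lnot x3 \lor \lnot x4 \lor ((\lnot x2 \lor x1) \land (x1 \to x2))   — eliminate \to
⇔ \lnot x3 \lor \lnot x4 \lor ((\lnot x2 \lor x1) \land (\lnot x1 \lor x2))   — eliminate \to
⇔ (\lnot x3 \lor \lnot x4 \lor \lnot x2 \lor x1) \land (\lnot x3 \lor \lnot x4 \lor \lnot x1 \lor x2)   — distribute \lor over \land

(\lnot x3 \lor \lnot x4 \lor \lnot x2 \lor x1) \land (\lnot x3 \lor \lnot x4 \lor \lnot x1 \lor x2)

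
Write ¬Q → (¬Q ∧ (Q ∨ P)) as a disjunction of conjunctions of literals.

¬Q → (¬Q ∧ (Q ∨ P))
⇔ ¬¬Q ∨ (¬Q ∧ (Q ∨ P))   [eliminate →]
⇔ Q ∨ (¬Q ∧ (Q ∨ P))   [double negation]
⇔ Q ∨ (¬Q ∧ Q) ∨ (¬Q ∧ P)   [distribute ∧ over ∨]
⇔ Q ∨ (¬Q ∧ P)   [simplify]

Q ∨ (¬Q ∧ P)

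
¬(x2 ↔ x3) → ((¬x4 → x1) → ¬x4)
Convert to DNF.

¬(x2 ↔ x3) → ((¬x4 → x1) → ¬x4)
= ¬¬(x2 ↔ x3) ∨ ((¬x4 → x1) → ¬x4)   (eliminate →)
= ¬¬((x2 → x3) ∧ (x3 → x2)) ∨ ((¬x4 → x1) → ¬x4)   (eliminate ↔)
= ¬¬((¬x2 ∨ x3) ∧ (x3 → x2)) ∨ ((¬x4 → x1) → ¬x4)   (eliminate →)
= ¬¬((¬x2 ∨ x3) ∧ (¬x3 ∨ x2)) ∨ ((¬x4 → x1) → ¬x4)   (eliminate →)
= ¬¬((¬x2 ∨ x3) ∧ (¬x3 ∨ x2)) ∨ ¬(¬x4 → x1) ∨ ¬x4   (eliminate →)
= ¬¬((¬x2 ∨ x3) ∧ (¬x3 ∨ x2)) ∨ ¬(¬¬x4 ∨ x1) ∨ ¬x4   (eliminate →)
= ((¬x2 ∨ x3) ∧ (¬x3 ∨ x2)) ∨ ¬(¬¬x4 ∨ x1) ∨ ¬x4   (double negation)
= ((¬x2 ∨ x3) ∧ (¬x3 ∨ x2)) ∨ (¬¬¬x4 ∧ ¬x1) ∨ ¬x4   (De Morgan)
= ((¬x2 ∨ x3) ∧ (¬x3 ∨ x2)) ∨ (¬x4 ∧ ¬x1) ∨ ¬x4   (double negation)
= (¬x2 ∧ ¬x3) ∨ (¬x2 ∧ x2) ∨ (x3 ∧ ¬x3) ∨ (x3 ∧ x2) ∨ (¬x4 ∧ ¬x1) ∨ ¬x4   (distribute ∧ over ∨)
= (¬x2 ∧ ¬x3) ∨ (x3 ∧ x2) ∨ ¬x4   (simplify)

(¬x2 ∧ ¬x3) ∨ (x3 ∧ x2) ∨ ¬x4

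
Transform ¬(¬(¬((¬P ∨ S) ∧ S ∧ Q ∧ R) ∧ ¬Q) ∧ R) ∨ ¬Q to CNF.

¬(¬(¬((¬P ∨ S) ∧ S ∧ Q ∧ R) ∧ ¬Q) ∧ R) ∨ ¬Q
≡ ¬¬(¬((¬P ∨ S) ∧ S ∧ Q ∧ R) ∧ ¬Q) ∨ ¬R ∨ ¬Q   — De Morgan
≡ (¬((¬P ∨ S) ∧ S ∧ Q ∧ R) ∧ ¬Q) ∨ ¬R ∨ ¬Q   — double negation
≡ ((¬(¬P ∨ S) ∨ ¬S ∨ ¬Q ∨ ¬R) ∧ ¬Q) ∨ ¬R ∨ ¬Q   — De Morgan
≡ (((¬¬P ∧ ¬S) ∨ ¬S ∨ ¬Q ∨ ¬R) ∧ ¬Q) ∨ ¬R ∨ ¬Q   — De Morgan
≡ (((P ∧ ¬S) ∨ ¬S ∨ ¬Q ∨ ¬R) ∧ ¬Q) ∨ ¬R ∨ ¬Q   — double negation
≡ (P ∨ ¬S ∨ ¬Q ∨ ¬R ∨ ¬R ∨ ¬Q) ∧ (¬S ∨ ¬S ∨ ¬Q ∨ ¬R ∨ ¬R ∨ ¬Q) ∧ (¬Q ∨ ¬R ∨ ¬Q)   — distribute ∨ over ∧
≡ ¬Q ∨ ¬R   — simplify

¬Q ∨ ¬R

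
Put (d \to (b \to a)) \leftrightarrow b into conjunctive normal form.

(d \to (b \to a)) \leftrightarrow b
≡ ((d \to (b \to a)) \to b) \land (b \to (d \to (b \to a)))
≡ (\lnot (d \to (b \to a)) \lor b) \land (b \to (d \to (b \to a)))
≡ (\lnot (\lnot d \lor (b \to a)) \lor b) \land (b \to (d \to (b \to a)))
≡ (\lnot (\lnot d \lor \lnot b \lor a) \lor b) \land (b \to (d \to (b \to a)))
≡ (\lnot (\lnot d \lor \lnot b \lor a) \lor b) \land (\lnot b \lor (d \to (b \to a)))
≡ (\lnot (\lnot d \lor \lnot b \lor a) \lor b) \land (\lnot b \lor \lnot d \lor (b \to a))
≡ (\lnot (\lnot d \lor \lnot b \lor a) \lor b) \land (\lnot b \lor \lnot d \lor \lnot b \lor a)
≡ ((\lnot \lnot d \land \lnot \lnot b \land \lnot a) \lor b) \land (\lnot b \lor \lnot d \lor \lnot b \lor a)
≡ ((d \land \lnot \lnot b \land \lnot a) \lor b) \land (\lnot b \lor \lnot d \lor \lnot b \lor a)
≡ ((d \land b \land \lnot a) \lor b) \land (\lnot b \lor \lnot d \lor \lnot b \lor a)
≡ (d \lor b) \land (b \lor b) \land (\lnot a \lor b) \land (\lnot b \lor \lnot d \lor \lnot b \lor a)
≡ b \land (\lnot b \lor \lnot d \lor a)

b \land (\lnot b \lor \lnot d \lor a)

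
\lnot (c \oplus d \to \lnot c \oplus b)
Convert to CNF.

\lnot (c \oplus d \to \lnot c \oplus b)
≡ \lnot (\lnot (c \oplus d) \lor (\lnot c \oplus b))   [eliminate \to]
≡ \lnot (\lnot ((c \lor d) \land \lnot (c \land d)) \lor (\lnot c \oplus b))   [expand \oplus]
≡ \lnot (\lnot ((c \lor d) \land \lnot (c \land d)) \lor (\lnot c \lor b) \land \lnot (\lnot c \land b))   [expand \oplus]
≡ \lnot \lnot ((c \lor d) \land \lnot (c \land d)) \land \lnot ((\lnot c \lor b) \land \lnot (\lnot c \land b))   [De Morgan]
≡ (c \lor d) \land \lnot (c \land d) \land \lnot ((\lnot c \lor b) \land \lnot (\lnot c \land b))   [double negation]
≡ (c \lor d) \land (\lnot c \lor \lnot d) \land \lnot ((\lnot c \lor b) \land \lnot (\lnot c \land b))   [De Morgan]
≡ (c \lor d) \land (\lnot c \lor \lnot d) \land (\lnot (\lnot c \lor b) \lor \lnot \lnot (\lnot c \land b))   [De Morgan]
≡ (c \lor d) \land (\lnot c \lor \lnot d) \land (\lnot \lnot c \land \lnot b \lor \lnot \lnot (\lnot c \land b))   [De Morgan]
≡ (c \lor d) \land (\lnot c \lor \lnot d) \land (c \land \lnot b \lor \lnot \lnot (\lnot c \land b))   [double negation]
≡ (c \lor d) \land (\lnot c \lor \lnot d) \land (c \land \lnot b \lor \lnot c \land b)   [double negation]
≡ (c \lor d) \land (\lnot c \lor \lnot d) \land (c \lor \lnot c) \land (c \lor b) \land (\lnot b \lor \lnot c) \land (\lnot b \lor b)   [distribute \lor over \land]
≡ (c \lor d) \land (\lnot c \lor \lnot d) \land (c \lor b) \land (\lnot b \lor \lnot c)   [simplify]

(c \lor d) \land (\lnot c \lor \lnot d) \land (c \lor b) \land (\lnot b \lor \lnot c)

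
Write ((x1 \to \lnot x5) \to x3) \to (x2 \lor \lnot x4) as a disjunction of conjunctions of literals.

((x1 \to \lnot x5) \to x3) \to (x2 \lor \lnot x4)
⇔ \lnot ((x1 \to \lnot x5) \to x3) \lor x2 \lor \lnot x4   [eliminate \to]
⇔ \lnot (\lnot (x1 \to \lnot x5) \lor x3) \lor x2 \lor \lnot x4   [eliminate \to]
⇔ \lnot (\lnot (\lnot x1 \lor \lnot x5) \lor x3) \lor x2 \lor \lnot x4   [eliminate \to]
⇔ (\lnot \lnot (\lnot x1 \lor \lnot x5) \land \lnot x3) \lor x2 \lor \lnot x4   [De Morgan]
⇔ ((\lnot x1 \lor \lnot x5) \land \lnot x3) \lor x2 \lor \lnot x4   [double negation]
⇔ (\lnot x1 \land \lnot x3) \lor (\lnot x5 \land \lnot x3) \lor x2 \lor \lnot x4   [distribute \land over \lor]

(\lnot x1 \land \lnot x3) \lor (\lnot x5 \land \lnot x3) \lor x2 \lor \lnot x4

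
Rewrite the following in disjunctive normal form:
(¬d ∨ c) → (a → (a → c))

(d ∧ ¬c) ∨ ¬a ∨ c

(¬d ∨ c) → (a → (a → c))
⇔ ¬(¬d ∨ c) ∨ (a → (a → c))   [eliminate →]
⇔ ¬(¬d ∨ c) ∨ ¬a ∨ (a → c)   [eliminate →]
⇔ ¬(¬d ∨ c) ∨ ¬a ∨ ¬a ∨ c   [eliminate →]
⇔ (¬¬d ∧ ¬c) ∨ ¬a ∨ ¬a ∨ c   [De Morgan]
⇔ (d ∧ ¬c) ∨ ¬a ∨ ¬a ∨ c   [double negation]
⇔ (d ∧ ¬c) ∨ ¬a ∨ c   [simplify]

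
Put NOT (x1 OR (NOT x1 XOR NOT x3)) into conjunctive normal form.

NOT x1 AND (x1 OR NOT x3)

NOT (x1 OR (NOT x1 XOR NOT x3))
⇔ NOT (x1 OR ((NOT x1 OR NOT x3) AND NOT (NOT x1 AND NOT x3)))   (expand XOR)
⇔ NOT x1 AND NOT ((NOT x1 OR NOT x3) AND NOT (NOT x1 AND NOT x3))   (De Morgan)
⇔ NOT x1 AND (NOT (NOT x1 OR NOT x3) OR NOT NOT (NOT x1 AND NOT x3))   (De Morgan)
⇔ NOT x1 AND ((NOT NOT x1 AND NOT NOT x3) OR NOT NOT (NOT x1 AND NOT x3))   (De Morgan)
⇔ NOT x1 AND ((x1 AND NOT NOT x3) OR NOT NOT (NOT x1 AND NOT x3))   (double negation)
⇔ NOT x1 AND ((x1 AND x3) OR NOT NOT (NOT x1 AND NOT x3))   (double negation)
⇔ NOT x1 AND ((x1 AND x3) OR (NOT x1 AND NOT x3))   (double negation)
⇔ NOT x1 AND (x1 OR NOT x1) AND (x1 OR NOT x3) AND (x3 OR NOT x1) AND (x3 OR NOT x3)   (distribute OR over AND)
⇔ NOT x1 AND (x1 OR NOT x3)   (simplify)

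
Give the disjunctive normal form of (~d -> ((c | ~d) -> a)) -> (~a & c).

(~d & ~a) | (~a & c)

(~d -> ((c | ~d) -> a)) -> (~a & c)
≡ ~(~d -> ((c | ~d) -> a)) | (~a & c)
≡ ~(~~d | ((c | ~d) -> a)) | (~a & c)
≡ ~(~~d | ~(c | ~d) | a) | (~a & c)
≡ (~~~d & ~~(c | ~d) & ~a) | (~a & c)
≡ (~d & ~~(c | ~d) & ~a) | (~a & c)
≡ (~d & (c | ~d) & ~a) | (~a & c)
≡ (~d & c & ~a) | (~d & ~d & ~a) | (~a & c)
≡ (~d & ~a) | (~a & c)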